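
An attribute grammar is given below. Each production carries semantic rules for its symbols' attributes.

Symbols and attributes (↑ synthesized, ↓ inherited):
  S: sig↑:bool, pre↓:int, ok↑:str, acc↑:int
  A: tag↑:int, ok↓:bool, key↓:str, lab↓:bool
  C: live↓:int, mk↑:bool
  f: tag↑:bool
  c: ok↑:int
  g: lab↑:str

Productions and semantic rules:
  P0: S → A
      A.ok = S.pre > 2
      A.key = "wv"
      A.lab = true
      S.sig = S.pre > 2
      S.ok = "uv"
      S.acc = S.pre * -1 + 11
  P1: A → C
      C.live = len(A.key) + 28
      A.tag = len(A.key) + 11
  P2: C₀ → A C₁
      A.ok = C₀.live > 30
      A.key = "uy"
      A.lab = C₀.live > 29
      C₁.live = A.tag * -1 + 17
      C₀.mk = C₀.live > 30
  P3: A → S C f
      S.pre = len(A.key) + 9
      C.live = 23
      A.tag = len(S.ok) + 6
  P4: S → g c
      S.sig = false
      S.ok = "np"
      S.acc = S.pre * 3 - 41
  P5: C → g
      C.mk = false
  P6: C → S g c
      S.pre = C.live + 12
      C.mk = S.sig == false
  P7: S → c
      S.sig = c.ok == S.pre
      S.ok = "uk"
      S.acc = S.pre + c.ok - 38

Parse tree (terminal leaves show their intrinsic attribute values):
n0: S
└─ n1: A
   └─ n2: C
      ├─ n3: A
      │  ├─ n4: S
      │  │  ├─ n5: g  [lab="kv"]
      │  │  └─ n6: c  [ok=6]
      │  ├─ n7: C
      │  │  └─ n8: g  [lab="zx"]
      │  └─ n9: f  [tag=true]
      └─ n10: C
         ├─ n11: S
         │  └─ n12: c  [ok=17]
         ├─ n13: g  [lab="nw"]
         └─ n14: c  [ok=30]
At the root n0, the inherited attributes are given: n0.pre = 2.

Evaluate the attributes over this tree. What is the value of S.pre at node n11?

1. n0.pre = 2  [given at root]
2. n1.ok = false  [S.pre > 2]
3. n1.key = "wv"  ["wv"]
4. n1.lab = true  [true]
5. n2.live = 30  [len(A.key) + 28]
6. n3.ok = false  [C₀.live > 30]
7. n3.key = "uy"  ["uy"]
8. n3.lab = true  [C₀.live > 29]
9. n4.pre = 11  [len(A.key) + 9]
10. n5.lab = "kv"  [terminal]
11. n6.ok = 6  [terminal]
12. n4.sig = false  [false]
13. n4.ok = "np"  ["np"]
14. n4.acc = -8  [S.pre * 3 - 41]
15. n7.live = 23  [23]
16. n8.lab = "zx"  [terminal]
17. n7.mk = false  [false]
18. n9.tag = true  [terminal]
19. n3.tag = 8  [len(S.ok) + 6]
20. n10.live = 9  [A.tag * -1 + 17]
21. n11.pre = 21  [C.live + 12]
22. n12.ok = 17  [terminal]
23. n11.sig = false  [c.ok == S.pre]
24. n11.ok = "uk"  ["uk"]
25. n11.acc = 0  [S.pre + c.ok - 38]
26. n13.lab = "nw"  [terminal]
27. n14.ok = 30  [terminal]
28. n10.mk = true  [S.sig == false]
29. n2.mk = false  [C₀.live > 30]
30. n1.tag = 13  [len(A.key) + 11]
31. n0.sig = false  [S.pre > 2]
32. n0.ok = "uv"  ["uv"]
33. n0.acc = 9  [S.pre * -1 + 11]

21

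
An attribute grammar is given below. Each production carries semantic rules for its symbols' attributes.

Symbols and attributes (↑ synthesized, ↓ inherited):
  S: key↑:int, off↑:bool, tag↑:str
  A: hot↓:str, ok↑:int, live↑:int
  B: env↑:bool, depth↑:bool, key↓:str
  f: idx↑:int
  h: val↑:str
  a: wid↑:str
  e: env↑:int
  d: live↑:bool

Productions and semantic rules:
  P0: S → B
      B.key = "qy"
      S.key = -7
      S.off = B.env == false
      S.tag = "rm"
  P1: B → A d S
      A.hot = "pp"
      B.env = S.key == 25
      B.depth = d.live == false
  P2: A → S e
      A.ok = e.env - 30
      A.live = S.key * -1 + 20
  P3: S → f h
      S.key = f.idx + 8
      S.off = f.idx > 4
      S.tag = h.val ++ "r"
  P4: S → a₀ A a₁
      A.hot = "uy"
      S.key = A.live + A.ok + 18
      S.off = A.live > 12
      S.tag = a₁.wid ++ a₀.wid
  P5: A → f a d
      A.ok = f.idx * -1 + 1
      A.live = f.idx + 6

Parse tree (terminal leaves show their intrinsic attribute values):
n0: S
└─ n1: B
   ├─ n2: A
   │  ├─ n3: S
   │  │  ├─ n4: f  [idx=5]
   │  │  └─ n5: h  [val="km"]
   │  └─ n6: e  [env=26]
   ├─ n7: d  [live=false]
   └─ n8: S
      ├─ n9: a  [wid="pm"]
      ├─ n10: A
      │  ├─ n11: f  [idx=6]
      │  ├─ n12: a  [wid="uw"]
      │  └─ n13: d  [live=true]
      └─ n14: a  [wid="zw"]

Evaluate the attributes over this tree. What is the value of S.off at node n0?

1. n1.key = "qy"  ["qy"]
2. n2.hot = "pp"  ["pp"]
3. n4.idx = 5  [terminal]
4. n5.val = "km"  [terminal]
5. n3.key = 13  [f.idx + 8]
6. n3.off = true  [f.idx > 4]
7. n3.tag = "kmr"  [h.val ++ "r"]
8. n6.env = 26  [terminal]
9. n2.ok = -4  [e.env - 30]
10. n2.live = 7  [S.key * -1 + 20]
11. n7.live = false  [terminal]
12. n9.wid = "pm"  [terminal]
13. n10.hot = "uy"  ["uy"]
14. n11.idx = 6  [terminal]
15. n12.wid = "uw"  [terminal]
16. n13.live = true  [terminal]
17. n10.ok = -5  [f.idx * -1 + 1]
18. n10.live = 12  [f.idx + 6]
19. n14.wid = "zw"  [terminal]
20. n8.key = 25  [A.live + A.ok + 18]
21. n8.off = false  [A.live > 12]
22. n8.tag = "zwpm"  [a₁.wid ++ a₀.wid]
23. n1.env = true  [S.key == 25]
24. n1.depth = true  [d.live == false]
25. n0.key = -7  [-7]
26. n0.off = false  [B.env == false]
27. n0.tag = "rm"  ["rm"]

false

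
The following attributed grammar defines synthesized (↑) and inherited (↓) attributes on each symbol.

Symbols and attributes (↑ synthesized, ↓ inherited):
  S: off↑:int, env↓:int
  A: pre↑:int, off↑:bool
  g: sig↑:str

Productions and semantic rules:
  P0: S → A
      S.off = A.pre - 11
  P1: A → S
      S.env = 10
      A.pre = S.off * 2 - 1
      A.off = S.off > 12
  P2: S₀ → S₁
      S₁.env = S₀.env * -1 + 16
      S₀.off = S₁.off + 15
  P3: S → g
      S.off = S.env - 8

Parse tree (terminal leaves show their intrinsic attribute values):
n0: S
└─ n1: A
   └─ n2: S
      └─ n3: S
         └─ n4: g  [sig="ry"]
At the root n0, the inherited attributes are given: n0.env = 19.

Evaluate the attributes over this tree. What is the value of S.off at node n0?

14

1. n0.env = 19  [given at root]
2. n2.env = 10  [10]
3. n3.env = 6  [S₀.env * -1 + 16]
4. n4.sig = "ry"  [terminal]
5. n3.off = -2  [S.env - 8]
6. n2.off = 13  [S₁.off + 15]
7. n1.pre = 25  [S.off * 2 - 1]
8. n1.off = true  [S.off > 12]
9. n0.off = 14  [A.pre - 11]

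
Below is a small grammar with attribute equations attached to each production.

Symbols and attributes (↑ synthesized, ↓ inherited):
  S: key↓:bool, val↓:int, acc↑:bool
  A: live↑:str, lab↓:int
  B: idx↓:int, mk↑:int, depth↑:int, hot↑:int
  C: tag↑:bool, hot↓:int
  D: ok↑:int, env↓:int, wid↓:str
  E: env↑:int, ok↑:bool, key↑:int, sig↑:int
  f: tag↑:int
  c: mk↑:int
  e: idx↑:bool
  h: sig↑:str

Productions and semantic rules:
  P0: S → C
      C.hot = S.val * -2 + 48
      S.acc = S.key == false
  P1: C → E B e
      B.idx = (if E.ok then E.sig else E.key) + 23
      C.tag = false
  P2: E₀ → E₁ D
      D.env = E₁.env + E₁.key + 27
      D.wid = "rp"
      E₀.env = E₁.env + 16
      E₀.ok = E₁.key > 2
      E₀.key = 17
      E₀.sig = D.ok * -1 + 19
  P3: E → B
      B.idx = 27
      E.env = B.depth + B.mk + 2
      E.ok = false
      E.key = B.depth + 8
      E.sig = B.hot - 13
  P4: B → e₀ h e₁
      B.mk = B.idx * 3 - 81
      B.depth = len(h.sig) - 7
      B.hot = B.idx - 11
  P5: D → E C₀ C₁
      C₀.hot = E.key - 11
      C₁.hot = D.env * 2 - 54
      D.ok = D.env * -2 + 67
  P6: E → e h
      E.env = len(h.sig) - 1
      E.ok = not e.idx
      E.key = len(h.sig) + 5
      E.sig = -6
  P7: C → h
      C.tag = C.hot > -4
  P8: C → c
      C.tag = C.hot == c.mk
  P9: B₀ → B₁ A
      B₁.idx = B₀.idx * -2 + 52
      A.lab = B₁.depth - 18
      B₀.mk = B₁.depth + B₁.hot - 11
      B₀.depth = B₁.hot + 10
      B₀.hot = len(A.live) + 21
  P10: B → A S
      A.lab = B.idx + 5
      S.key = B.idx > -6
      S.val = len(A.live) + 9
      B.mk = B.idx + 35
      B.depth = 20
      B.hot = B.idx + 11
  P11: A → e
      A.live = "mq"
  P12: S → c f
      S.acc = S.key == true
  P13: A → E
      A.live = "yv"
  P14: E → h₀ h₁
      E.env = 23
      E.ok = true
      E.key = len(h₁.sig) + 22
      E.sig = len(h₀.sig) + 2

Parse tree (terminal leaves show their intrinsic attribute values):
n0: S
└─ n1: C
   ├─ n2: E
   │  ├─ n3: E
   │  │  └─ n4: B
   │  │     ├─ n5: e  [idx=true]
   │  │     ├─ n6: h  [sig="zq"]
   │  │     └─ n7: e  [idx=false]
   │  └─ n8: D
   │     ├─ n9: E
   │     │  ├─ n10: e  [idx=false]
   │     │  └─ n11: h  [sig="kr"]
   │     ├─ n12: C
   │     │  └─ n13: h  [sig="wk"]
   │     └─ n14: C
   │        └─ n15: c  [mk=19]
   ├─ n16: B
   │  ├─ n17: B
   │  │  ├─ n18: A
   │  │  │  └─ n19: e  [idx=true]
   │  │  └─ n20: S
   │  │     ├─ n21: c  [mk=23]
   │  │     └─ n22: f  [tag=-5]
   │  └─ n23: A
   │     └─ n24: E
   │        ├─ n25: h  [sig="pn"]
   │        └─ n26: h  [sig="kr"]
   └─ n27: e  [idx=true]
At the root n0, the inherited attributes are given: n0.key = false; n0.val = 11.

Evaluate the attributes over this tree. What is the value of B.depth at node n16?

15

1. n0.key = false  [given at root]
2. n0.val = 11  [given at root]
3. n1.hot = 26  [S.val * -2 + 48]
4. n4.idx = 27  [27]
5. n5.idx = true  [terminal]
6. n6.sig = "zq"  [terminal]
7. n7.idx = false  [terminal]
8. n4.mk = 0  [B.idx * 3 - 81]
9. n4.depth = -5  [len(h.sig) - 7]
10. n4.hot = 16  [B.idx - 11]
11. n3.env = -3  [B.depth + B.mk + 2]
12. n3.ok = false  [false]
13. n3.key = 3  [B.depth + 8]
14. n3.sig = 3  [B.hot - 13]
15. n8.env = 27  [E₁.env + E₁.key + 27]
16. n8.wid = "rp"  ["rp"]
17. n10.idx = false  [terminal]
18. n11.sig = "kr"  [terminal]
19. n9.env = 1  [len(h.sig) - 1]
20. n9.ok = true  [not e.idx]
21. n9.key = 7  [len(h.sig) + 5]
22. n9.sig = -6  [-6]
23. n12.hot = -4  [E.key - 11]
24. n13.sig = "wk"  [terminal]
25. n12.tag = false  [C.hot > -4]
26. n14.hot = 0  [D.env * 2 - 54]
27. n15.mk = 19  [terminal]
28. n14.tag = false  [C.hot == c.mk]
29. n8.ok = 13  [D.env * -2 + 67]
30. n2.env = 13  [E₁.env + 16]
31. n2.ok = true  [E₁.key > 2]
32. n2.key = 17  [17]
33. n2.sig = 6  [D.ok * -1 + 19]
34. n16.idx = 29  [(if E.ok then E.sig else E.key) + 23]
35. n17.idx = -6  [B₀.idx * -2 + 52]
36. n18.lab = -1  [B.idx + 5]
37. n19.idx = true  [terminal]
38. n18.live = "mq"  ["mq"]
39. n20.key = false  [B.idx > -6]
40. n20.val = 11  [len(A.live) + 9]
41. n21.mk = 23  [terminal]
42. n22.tag = -5  [terminal]
43. n20.acc = false  [S.key == true]
44. n17.mk = 29  [B.idx + 35]
45. n17.depth = 20  [20]
46. n17.hot = 5  [B.idx + 11]
47. n23.lab = 2  [B₁.depth - 18]
48. n25.sig = "pn"  [terminal]
49. n26.sig = "kr"  [terminal]
50. n24.env = 23  [23]
51. n24.ok = true  [true]
52. n24.key = 24  [len(h₁.sig) + 22]
53. n24.sig = 4  [len(h₀.sig) + 2]
54. n23.live = "yv"  ["yv"]
55. n16.mk = 14  [B₁.depth + B₁.hot - 11]
56. n16.depth = 15  [B₁.hot + 10]
57. n16.hot = 23  [len(A.live) + 21]
58. n27.idx = true  [terminal]
59. n1.tag = false  [false]
60. n0.acc = true  [S.key == false]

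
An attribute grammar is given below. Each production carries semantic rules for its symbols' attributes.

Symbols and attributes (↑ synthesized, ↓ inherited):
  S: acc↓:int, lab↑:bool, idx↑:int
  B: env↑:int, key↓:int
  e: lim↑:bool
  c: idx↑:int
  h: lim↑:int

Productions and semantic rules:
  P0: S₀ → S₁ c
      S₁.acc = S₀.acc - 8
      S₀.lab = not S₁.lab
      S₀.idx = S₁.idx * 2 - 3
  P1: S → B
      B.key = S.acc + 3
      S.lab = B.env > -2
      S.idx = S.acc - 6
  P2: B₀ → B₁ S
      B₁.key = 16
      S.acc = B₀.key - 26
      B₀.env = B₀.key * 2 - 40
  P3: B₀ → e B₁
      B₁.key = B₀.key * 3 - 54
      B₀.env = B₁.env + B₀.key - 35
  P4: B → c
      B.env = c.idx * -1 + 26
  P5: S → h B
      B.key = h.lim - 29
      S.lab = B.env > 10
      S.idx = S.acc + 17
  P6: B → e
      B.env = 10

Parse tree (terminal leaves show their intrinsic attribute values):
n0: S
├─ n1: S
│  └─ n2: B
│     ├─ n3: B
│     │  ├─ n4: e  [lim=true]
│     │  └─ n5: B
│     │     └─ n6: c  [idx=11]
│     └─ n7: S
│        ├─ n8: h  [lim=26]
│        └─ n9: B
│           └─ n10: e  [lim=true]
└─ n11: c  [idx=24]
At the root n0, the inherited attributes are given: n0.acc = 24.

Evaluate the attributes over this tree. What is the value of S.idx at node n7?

1. n0.acc = 24  [given at root]
2. n1.acc = 16  [S₀.acc - 8]
3. n2.key = 19  [S.acc + 3]
4. n3.key = 16  [16]
5. n4.lim = true  [terminal]
6. n5.key = -6  [B₀.key * 3 - 54]
7. n6.idx = 11  [terminal]
8. n5.env = 15  [c.idx * -1 + 26]
9. n3.env = -4  [B₁.env + B₀.key - 35]
10. n7.acc = -7  [B₀.key - 26]
11. n8.lim = 26  [terminal]
12. n9.key = -3  [h.lim - 29]
13. n10.lim = true  [terminal]
14. n9.env = 10  [10]
15. n7.lab = false  [B.env > 10]
16. n7.idx = 10  [S.acc + 17]
17. n2.env = -2  [B₀.key * 2 - 40]
18. n1.lab = false  [B.env > -2]
19. n1.idx = 10  [S.acc - 6]
20. n11.idx = 24  [terminal]
21. n0.lab = true  [not S₁.lab]
22. n0.idx = 17  [S₁.idx * 2 - 3]

10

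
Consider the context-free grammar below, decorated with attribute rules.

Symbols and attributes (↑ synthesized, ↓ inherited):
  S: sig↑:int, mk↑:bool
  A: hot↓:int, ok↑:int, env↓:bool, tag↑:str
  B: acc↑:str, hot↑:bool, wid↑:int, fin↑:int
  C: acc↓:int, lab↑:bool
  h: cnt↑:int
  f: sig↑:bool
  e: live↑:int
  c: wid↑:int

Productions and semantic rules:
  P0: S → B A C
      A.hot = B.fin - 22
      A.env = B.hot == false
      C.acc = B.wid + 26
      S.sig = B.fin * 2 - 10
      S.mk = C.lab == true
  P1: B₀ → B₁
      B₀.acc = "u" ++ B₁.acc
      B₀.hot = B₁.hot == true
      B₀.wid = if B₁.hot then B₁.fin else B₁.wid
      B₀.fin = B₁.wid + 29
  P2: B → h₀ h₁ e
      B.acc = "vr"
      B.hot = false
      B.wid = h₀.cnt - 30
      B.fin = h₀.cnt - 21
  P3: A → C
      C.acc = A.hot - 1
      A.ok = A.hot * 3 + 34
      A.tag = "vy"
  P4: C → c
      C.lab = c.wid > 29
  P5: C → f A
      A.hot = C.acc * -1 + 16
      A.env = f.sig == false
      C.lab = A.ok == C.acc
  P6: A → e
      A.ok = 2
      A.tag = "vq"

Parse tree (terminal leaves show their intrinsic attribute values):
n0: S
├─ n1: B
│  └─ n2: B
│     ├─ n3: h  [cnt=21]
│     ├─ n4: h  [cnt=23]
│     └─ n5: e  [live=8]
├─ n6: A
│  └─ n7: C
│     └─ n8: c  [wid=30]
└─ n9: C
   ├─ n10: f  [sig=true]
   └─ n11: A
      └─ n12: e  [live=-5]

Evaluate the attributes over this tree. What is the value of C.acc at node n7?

1. n3.cnt = 21  [terminal]
2. n4.cnt = 23  [terminal]
3. n5.live = 8  [terminal]
4. n2.acc = "vr"  ["vr"]
5. n2.hot = false  [false]
6. n2.wid = -9  [h₀.cnt - 30]
7. n2.fin = 0  [h₀.cnt - 21]
8. n1.acc = "uvr"  ["u" ++ B₁.acc]
9. n1.hot = false  [B₁.hot == true]
10. n1.wid = -9  [if B₁.hot then B₁.fin else B₁.wid]
11. n1.fin = 20  [B₁.wid + 29]
12. n6.hot = -2  [B.fin - 22]
13. n6.env = true  [B.hot == false]
14. n7.acc = -3  [A.hot - 1]
15. n8.wid = 30  [terminal]
16. n7.lab = true  [c.wid > 29]
17. n6.ok = 28  [A.hot * 3 + 34]
18. n6.tag = "vy"  ["vy"]
19. n9.acc = 17  [B.wid + 26]
20. n10.sig = true  [terminal]
21. n11.hot = -1  [C.acc * -1 + 16]
22. n11.env = false  [f.sig == false]
23. n12.live = -5  [terminal]
24. n11.ok = 2  [2]
25. n11.tag = "vq"  ["vq"]
26. n9.lab = false  [A.ok == C.acc]
27. n0.sig = 30  [B.fin * 2 - 10]
28. n0.mk = false  [C.lab == true]

-3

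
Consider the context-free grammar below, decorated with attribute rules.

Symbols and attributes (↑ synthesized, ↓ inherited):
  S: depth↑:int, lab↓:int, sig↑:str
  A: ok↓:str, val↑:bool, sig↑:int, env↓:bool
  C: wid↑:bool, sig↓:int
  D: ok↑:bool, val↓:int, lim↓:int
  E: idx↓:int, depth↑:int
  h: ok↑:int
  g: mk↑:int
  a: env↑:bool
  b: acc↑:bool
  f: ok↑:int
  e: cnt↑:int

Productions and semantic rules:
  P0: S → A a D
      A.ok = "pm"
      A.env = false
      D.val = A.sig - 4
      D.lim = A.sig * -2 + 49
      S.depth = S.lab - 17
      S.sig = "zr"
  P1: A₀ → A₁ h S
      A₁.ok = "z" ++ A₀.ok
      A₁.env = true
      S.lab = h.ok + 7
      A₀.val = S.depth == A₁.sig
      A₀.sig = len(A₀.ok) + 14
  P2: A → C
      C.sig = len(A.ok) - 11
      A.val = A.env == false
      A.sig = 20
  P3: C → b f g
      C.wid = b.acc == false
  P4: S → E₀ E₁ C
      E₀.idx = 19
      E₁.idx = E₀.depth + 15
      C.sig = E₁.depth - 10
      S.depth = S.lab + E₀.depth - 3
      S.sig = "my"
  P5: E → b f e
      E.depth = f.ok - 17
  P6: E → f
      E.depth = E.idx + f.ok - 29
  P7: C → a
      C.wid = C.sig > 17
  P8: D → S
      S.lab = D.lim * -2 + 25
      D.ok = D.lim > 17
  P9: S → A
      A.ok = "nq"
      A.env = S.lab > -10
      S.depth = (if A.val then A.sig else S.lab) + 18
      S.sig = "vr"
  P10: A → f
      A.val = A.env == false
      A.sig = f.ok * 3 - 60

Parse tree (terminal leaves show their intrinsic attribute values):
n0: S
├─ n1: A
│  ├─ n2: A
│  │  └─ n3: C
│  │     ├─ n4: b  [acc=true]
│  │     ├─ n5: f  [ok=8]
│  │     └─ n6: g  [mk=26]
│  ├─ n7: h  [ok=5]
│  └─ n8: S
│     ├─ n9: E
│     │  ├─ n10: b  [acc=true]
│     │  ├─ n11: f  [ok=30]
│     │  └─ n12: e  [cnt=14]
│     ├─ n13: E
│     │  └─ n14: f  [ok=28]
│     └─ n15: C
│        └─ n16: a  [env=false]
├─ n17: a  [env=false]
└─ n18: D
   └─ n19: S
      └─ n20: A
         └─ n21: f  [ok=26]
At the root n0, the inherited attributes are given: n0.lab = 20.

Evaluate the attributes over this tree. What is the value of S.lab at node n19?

1. n0.lab = 20  [given at root]
2. n1.ok = "pm"  ["pm"]
3. n1.env = false  [false]
4. n2.ok = "zpm"  ["z" ++ A₀.ok]
5. n2.env = true  [true]
6. n3.sig = -8  [len(A.ok) - 11]
7. n4.acc = true  [terminal]
8. n5.ok = 8  [terminal]
9. n6.mk = 26  [terminal]
10. n3.wid = false  [b.acc == false]
11. n2.val = false  [A.env == false]
12. n2.sig = 20  [20]
13. n7.ok = 5  [terminal]
14. n8.lab = 12  [h.ok + 7]
15. n9.idx = 19  [19]
16. n10.acc = true  [terminal]
17. n11.ok = 30  [terminal]
18. n12.cnt = 14  [terminal]
19. n9.depth = 13  [f.ok - 17]
20. n13.idx = 28  [E₀.depth + 15]
21. n14.ok = 28  [terminal]
22. n13.depth = 27  [E.idx + f.ok - 29]
23. n15.sig = 17  [E₁.depth - 10]
24. n16.env = false  [terminal]
25. n15.wid = false  [C.sig > 17]
26. n8.depth = 22  [S.lab + E₀.depth - 3]
27. n8.sig = "my"  ["my"]
28. n1.val = false  [S.depth == A₁.sig]
29. n1.sig = 16  [len(A₀.ok) + 14]
30. n17.env = false  [terminal]
31. n18.val = 12  [A.sig - 4]
32. n18.lim = 17  [A.sig * -2 + 49]
33. n19.lab = -9  [D.lim * -2 + 25]
34. n20.ok = "nq"  ["nq"]
35. n20.env = true  [S.lab > -10]
36. n21.ok = 26  [terminal]
37. n20.val = false  [A.env == false]
38. n20.sig = 18  [f.ok * 3 - 60]
39. n19.depth = 9  [(if A.val then A.sig else S.lab) + 18]
40. n19.sig = "vr"  ["vr"]
41. n18.ok = false  [D.lim > 17]
42. n0.depth = 3  [S.lab - 17]
43. n0.sig = "zr"  ["zr"]

-9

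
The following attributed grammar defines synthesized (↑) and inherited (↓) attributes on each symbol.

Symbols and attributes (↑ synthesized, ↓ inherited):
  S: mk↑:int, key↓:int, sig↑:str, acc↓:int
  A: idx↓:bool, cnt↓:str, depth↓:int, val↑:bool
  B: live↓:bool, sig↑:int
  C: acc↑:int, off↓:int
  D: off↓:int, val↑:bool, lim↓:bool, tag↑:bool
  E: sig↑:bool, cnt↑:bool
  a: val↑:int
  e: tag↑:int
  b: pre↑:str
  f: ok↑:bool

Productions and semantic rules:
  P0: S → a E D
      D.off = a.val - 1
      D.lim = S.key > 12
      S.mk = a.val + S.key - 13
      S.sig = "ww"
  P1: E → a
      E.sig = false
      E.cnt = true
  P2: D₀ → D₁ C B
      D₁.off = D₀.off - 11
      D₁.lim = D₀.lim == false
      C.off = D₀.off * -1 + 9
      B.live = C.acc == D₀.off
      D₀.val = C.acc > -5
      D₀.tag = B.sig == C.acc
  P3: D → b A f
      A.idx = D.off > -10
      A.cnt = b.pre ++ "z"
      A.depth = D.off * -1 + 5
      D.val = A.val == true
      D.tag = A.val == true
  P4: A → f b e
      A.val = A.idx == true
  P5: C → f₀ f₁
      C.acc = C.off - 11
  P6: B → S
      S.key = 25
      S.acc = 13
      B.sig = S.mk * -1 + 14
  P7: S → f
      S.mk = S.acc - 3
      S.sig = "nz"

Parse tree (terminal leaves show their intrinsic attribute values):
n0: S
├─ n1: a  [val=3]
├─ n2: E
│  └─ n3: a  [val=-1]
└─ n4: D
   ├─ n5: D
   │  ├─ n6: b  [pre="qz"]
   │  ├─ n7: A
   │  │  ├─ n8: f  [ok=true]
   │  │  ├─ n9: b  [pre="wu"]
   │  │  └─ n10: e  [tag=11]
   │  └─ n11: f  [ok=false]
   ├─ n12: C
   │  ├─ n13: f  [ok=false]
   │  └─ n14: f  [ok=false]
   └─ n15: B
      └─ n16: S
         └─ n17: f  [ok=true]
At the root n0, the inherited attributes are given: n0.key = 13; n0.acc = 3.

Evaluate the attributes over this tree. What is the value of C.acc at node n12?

1. n0.key = 13  [given at root]
2. n0.acc = 3  [given at root]
3. n1.val = 3  [terminal]
4. n3.val = -1  [terminal]
5. n2.sig = false  [false]
6. n2.cnt = true  [true]
7. n4.off = 2  [a.val - 1]
8. n4.lim = true  [S.key > 12]
9. n5.off = -9  [D₀.off - 11]
10. n5.lim = false  [D₀.lim == false]
11. n6.pre = "qz"  [terminal]
12. n7.idx = true  [D.off > -10]
13. n7.cnt = "qzz"  [b.pre ++ "z"]
14. n7.depth = 14  [D.off * -1 + 5]
15. n8.ok = true  [terminal]
16. n9.pre = "wu"  [terminal]
17. n10.tag = 11  [terminal]
18. n7.val = true  [A.idx == true]
19. n11.ok = false  [terminal]
20. n5.val = true  [A.val == true]
21. n5.tag = true  [A.val == true]
22. n12.off = 7  [D₀.off * -1 + 9]
23. n13.ok = false  [terminal]
24. n14.ok = false  [terminal]
25. n12.acc = -4  [C.off - 11]
26. n15.live = false  [C.acc == D₀.off]
27. n16.key = 25  [25]
28. n16.acc = 13  [13]
29. n17.ok = true  [terminal]
30. n16.mk = 10  [S.acc - 3]
31. n16.sig = "nz"  ["nz"]
32. n15.sig = 4  [S.mk * -1 + 14]
33. n4.val = true  [C.acc > -5]
34. n4.tag = false  [B.sig == C.acc]
35. n0.mk = 3  [a.val + S.key - 13]
36. n0.sig = "ww"  ["ww"]

-4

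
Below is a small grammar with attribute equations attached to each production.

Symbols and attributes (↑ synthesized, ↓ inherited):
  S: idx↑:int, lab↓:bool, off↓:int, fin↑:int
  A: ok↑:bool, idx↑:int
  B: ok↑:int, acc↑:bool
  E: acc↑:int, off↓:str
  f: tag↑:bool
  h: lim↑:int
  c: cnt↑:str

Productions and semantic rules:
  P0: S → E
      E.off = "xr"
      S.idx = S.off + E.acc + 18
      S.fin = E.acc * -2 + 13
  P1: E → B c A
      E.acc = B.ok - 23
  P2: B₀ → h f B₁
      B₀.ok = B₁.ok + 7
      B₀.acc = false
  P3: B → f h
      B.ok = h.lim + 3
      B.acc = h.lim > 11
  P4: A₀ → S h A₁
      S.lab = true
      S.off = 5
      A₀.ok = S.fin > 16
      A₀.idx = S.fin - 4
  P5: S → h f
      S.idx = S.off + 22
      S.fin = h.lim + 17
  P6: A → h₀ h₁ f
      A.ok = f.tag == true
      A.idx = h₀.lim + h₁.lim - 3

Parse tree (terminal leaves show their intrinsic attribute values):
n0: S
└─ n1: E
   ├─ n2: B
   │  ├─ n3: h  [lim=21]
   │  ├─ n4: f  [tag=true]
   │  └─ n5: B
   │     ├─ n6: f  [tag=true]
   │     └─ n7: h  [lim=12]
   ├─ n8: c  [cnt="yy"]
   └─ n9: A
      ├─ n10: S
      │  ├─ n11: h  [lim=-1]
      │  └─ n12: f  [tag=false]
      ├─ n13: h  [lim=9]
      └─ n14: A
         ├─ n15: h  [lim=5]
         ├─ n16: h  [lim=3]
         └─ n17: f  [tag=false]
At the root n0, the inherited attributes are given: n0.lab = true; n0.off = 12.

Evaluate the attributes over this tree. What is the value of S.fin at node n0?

15

1. n0.lab = true  [given at root]
2. n0.off = 12  [given at root]
3. n1.off = "xr"  ["xr"]
4. n3.lim = 21  [terminal]
5. n4.tag = true  [terminal]
6. n6.tag = true  [terminal]
7. n7.lim = 12  [terminal]
8. n5.ok = 15  [h.lim + 3]
9. n5.acc = true  [h.lim > 11]
10. n2.ok = 22  [B₁.ok + 7]
11. n2.acc = false  [false]
12. n8.cnt = "yy"  [terminal]
13. n10.lab = true  [true]
14. n10.off = 5  [5]
15. n11.lim = -1  [terminal]
16. n12.tag = false  [terminal]
17. n10.idx = 27  [S.off + 22]
18. n10.fin = 16  [h.lim + 17]
19. n13.lim = 9  [terminal]
20. n15.lim = 5  [terminal]
21. n16.lim = 3  [terminal]
22. n17.tag = false  [terminal]
23. n14.ok = false  [f.tag == true]
24. n14.idx = 5  [h₀.lim + h₁.lim - 3]
25. n9.ok = false  [S.fin > 16]
26. n9.idx = 12  [S.fin - 4]
27. n1.acc = -1  [B.ok - 23]
28. n0.idx = 29  [S.off + E.acc + 18]
29. n0.fin = 15  [E.acc * -2 + 13]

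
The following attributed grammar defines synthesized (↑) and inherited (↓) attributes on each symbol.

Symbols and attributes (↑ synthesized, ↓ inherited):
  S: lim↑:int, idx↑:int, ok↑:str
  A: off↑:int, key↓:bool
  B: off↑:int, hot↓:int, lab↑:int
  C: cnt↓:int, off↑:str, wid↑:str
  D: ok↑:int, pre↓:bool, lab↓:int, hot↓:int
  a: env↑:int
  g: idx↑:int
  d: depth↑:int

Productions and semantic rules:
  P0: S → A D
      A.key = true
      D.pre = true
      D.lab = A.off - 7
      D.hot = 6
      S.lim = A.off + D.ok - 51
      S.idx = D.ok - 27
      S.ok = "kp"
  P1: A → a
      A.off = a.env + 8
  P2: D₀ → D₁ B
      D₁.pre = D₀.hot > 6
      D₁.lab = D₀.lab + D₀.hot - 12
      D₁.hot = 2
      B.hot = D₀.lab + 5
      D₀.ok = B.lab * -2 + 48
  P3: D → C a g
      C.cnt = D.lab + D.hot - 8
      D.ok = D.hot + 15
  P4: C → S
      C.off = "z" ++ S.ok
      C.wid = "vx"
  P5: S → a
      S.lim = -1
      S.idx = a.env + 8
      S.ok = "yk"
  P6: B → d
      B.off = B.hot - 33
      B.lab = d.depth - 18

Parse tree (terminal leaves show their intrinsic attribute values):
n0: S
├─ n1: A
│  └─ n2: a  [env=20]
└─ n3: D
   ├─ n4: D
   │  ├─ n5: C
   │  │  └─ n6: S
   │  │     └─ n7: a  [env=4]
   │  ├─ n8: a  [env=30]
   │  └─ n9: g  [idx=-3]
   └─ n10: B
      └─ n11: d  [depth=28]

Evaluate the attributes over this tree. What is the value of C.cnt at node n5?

9

1. n1.key = true  [true]
2. n2.env = 20  [terminal]
3. n1.off = 28  [a.env + 8]
4. n3.pre = true  [true]
5. n3.lab = 21  [A.off - 7]
6. n3.hot = 6  [6]
7. n4.pre = false  [D₀.hot > 6]
8. n4.lab = 15  [D₀.lab + D₀.hot - 12]
9. n4.hot = 2  [2]
10. n5.cnt = 9  [D.lab + D.hot - 8]
11. n7.env = 4  [terminal]
12. n6.lim = -1  [-1]
13. n6.idx = 12  [a.env + 8]
14. n6.ok = "yk"  ["yk"]
15. n5.off = "zyk"  ["z" ++ S.ok]
16. n5.wid = "vx"  ["vx"]
17. n8.env = 30  [terminal]
18. n9.idx = -3  [terminal]
19. n4.ok = 17  [D.hot + 15]
20. n10.hot = 26  [D₀.lab + 5]
21. n11.depth = 28  [terminal]
22. n10.off = -7  [B.hot - 33]
23. n10.lab = 10  [d.depth - 18]
24. n3.ok = 28  [B.lab * -2 + 48]
25. n0.lim = 5  [A.off + D.ok - 51]
26. n0.idx = 1  [D.ok - 27]
27. n0.ok = "kp"  ["kp"]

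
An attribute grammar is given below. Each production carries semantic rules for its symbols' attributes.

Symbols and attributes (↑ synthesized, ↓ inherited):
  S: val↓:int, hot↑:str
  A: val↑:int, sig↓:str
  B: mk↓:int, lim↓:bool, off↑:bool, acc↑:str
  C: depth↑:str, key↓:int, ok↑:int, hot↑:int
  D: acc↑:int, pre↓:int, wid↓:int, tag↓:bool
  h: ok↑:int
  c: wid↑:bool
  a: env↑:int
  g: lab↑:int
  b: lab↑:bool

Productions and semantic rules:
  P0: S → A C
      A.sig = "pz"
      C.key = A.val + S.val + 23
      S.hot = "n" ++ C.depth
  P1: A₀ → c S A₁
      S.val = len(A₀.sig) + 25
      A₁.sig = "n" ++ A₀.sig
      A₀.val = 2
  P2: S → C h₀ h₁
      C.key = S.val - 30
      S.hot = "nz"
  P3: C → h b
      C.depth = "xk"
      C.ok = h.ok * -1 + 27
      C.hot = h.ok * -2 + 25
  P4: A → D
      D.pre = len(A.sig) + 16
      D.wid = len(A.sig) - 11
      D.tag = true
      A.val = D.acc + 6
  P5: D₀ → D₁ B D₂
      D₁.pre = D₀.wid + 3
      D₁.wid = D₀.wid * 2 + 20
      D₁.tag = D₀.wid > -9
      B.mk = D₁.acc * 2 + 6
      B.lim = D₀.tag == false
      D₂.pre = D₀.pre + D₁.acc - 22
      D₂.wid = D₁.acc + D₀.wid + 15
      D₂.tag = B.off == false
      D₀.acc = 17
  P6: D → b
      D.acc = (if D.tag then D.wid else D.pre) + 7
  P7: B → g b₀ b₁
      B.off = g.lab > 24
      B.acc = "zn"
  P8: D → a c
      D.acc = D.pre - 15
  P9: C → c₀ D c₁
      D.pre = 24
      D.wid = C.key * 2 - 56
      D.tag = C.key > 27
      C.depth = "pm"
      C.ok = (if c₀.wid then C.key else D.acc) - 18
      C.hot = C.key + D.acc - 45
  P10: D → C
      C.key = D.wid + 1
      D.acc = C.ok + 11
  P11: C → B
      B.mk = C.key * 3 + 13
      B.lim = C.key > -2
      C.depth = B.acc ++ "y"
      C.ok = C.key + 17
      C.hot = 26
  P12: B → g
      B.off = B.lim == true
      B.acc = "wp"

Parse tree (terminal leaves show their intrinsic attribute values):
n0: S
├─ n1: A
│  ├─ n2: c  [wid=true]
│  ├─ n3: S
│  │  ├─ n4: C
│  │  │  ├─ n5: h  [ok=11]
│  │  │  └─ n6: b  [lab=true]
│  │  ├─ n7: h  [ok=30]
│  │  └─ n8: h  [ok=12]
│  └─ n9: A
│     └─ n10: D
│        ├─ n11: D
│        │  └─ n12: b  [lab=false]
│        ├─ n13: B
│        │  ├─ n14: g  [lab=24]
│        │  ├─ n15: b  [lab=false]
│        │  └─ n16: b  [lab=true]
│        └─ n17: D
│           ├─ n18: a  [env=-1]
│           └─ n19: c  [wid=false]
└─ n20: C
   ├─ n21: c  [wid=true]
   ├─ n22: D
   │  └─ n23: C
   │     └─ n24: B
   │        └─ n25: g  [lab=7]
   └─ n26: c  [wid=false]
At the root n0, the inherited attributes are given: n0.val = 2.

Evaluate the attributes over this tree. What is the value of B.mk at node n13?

28

1. n0.val = 2  [given at root]
2. n1.sig = "pz"  ["pz"]
3. n2.wid = true  [terminal]
4. n3.val = 27  [len(A₀.sig) + 25]
5. n4.key = -3  [S.val - 30]
6. n5.ok = 11  [terminal]
7. n6.lab = true  [terminal]
8. n4.depth = "xk"  ["xk"]
9. n4.ok = 16  [h.ok * -1 + 27]
10. n4.hot = 3  [h.ok * -2 + 25]
11. n7.ok = 30  [terminal]
12. n8.ok = 12  [terminal]
13. n3.hot = "nz"  ["nz"]
14. n9.sig = "npz"  ["n" ++ A₀.sig]
15. n10.pre = 19  [len(A.sig) + 16]
16. n10.wid = -8  [len(A.sig) - 11]
17. n10.tag = true  [true]
18. n11.pre = -5  [D₀.wid + 3]
19. n11.wid = 4  [D₀.wid * 2 + 20]
20. n11.tag = true  [D₀.wid > -9]
21. n12.lab = false  [terminal]
22. n11.acc = 11  [(if D.tag then D.wid else D.pre) + 7]
23. n13.mk = 28  [D₁.acc * 2 + 6]
24. n13.lim = false  [D₀.tag == false]
25. n14.lab = 24  [terminal]
26. n15.lab = false  [terminal]
27. n16.lab = true  [terminal]
28. n13.off = false  [g.lab > 24]
29. n13.acc = "zn"  ["zn"]
30. n17.pre = 8  [D₀.pre + D₁.acc - 22]
31. n17.wid = 18  [D₁.acc + D₀.wid + 15]
32. n17.tag = true  [B.off == false]
33. n18.env = -1  [terminal]
34. n19.wid = false  [terminal]
35. n17.acc = -7  [D.pre - 15]
36. n10.acc = 17  [17]
37. n9.val = 23  [D.acc + 6]
38. n1.val = 2  [2]
39. n20.key = 27  [A.val + S.val + 23]
40. n21.wid = true  [terminal]
41. n22.pre = 24  [24]
42. n22.wid = -2  [C.key * 2 - 56]
43. n22.tag = false  [C.key > 27]
44. n23.key = -1  [D.wid + 1]
45. n24.mk = 10  [C.key * 3 + 13]
46. n24.lim = true  [C.key > -2]
47. n25.lab = 7  [terminal]
48. n24.off = true  [B.lim == true]
49. n24.acc = "wp"  ["wp"]
50. n23.depth = "wpy"  [B.acc ++ "y"]
51. n23.ok = 16  [C.key + 17]
52. n23.hot = 26  [26]
53. n22.acc = 27  [C.ok + 11]
54. n26.wid = false  [terminal]
55. n20.depth = "pm"  ["pm"]
56. n20.ok = 9  [(if c₀.wid then C.key else D.acc) - 18]
57. n20.hot = 9  [C.key + D.acc - 45]
58. n0.hot = "npm"  ["n" ++ C.depth]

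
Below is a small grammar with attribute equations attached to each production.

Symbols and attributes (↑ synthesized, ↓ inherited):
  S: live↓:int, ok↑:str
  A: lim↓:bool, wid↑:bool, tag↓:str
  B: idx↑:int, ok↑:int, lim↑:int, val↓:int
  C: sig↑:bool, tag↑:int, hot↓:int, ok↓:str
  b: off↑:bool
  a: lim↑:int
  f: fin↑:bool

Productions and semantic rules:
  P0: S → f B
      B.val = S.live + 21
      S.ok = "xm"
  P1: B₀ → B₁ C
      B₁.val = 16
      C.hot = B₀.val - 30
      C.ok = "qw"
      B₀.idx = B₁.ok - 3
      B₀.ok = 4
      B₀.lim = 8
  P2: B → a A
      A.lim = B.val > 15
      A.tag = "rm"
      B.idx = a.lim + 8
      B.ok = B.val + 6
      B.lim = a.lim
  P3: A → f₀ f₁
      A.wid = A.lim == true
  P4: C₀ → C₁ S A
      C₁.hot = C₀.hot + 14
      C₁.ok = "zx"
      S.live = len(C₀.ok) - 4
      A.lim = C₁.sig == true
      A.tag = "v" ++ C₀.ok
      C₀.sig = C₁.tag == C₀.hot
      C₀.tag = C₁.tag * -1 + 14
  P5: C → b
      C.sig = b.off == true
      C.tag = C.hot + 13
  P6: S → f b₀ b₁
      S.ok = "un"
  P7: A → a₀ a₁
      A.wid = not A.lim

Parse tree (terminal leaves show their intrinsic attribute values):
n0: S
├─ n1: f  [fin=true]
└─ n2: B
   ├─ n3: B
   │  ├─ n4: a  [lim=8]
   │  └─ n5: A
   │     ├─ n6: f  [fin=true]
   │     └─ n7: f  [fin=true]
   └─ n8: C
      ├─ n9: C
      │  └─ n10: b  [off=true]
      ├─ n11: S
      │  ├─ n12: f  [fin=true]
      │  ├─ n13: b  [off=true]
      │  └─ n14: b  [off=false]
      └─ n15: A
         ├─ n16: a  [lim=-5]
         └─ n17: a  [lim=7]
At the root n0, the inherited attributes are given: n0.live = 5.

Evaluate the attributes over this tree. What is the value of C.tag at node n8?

-9

1. n0.live = 5  [given at root]
2. n1.fin = true  [terminal]
3. n2.val = 26  [S.live + 21]
4. n3.val = 16  [16]
5. n4.lim = 8  [terminal]
6. n5.lim = true  [B.val > 15]
7. n5.tag = "rm"  ["rm"]
8. n6.fin = true  [terminal]
9. n7.fin = true  [terminal]
10. n5.wid = true  [A.lim == true]
11. n3.idx = 16  [a.lim + 8]
12. n3.ok = 22  [B.val + 6]
13. n3.lim = 8  [a.lim]
14. n8.hot = -4  [B₀.val - 30]
15. n8.ok = "qw"  ["qw"]
16. n9.hot = 10  [C₀.hot + 14]
17. n9.ok = "zx"  ["zx"]
18. n10.off = true  [terminal]
19. n9.sig = true  [b.off == true]
20. n9.tag = 23  [C.hot + 13]
21. n11.live = -2  [len(C₀.ok) - 4]
22. n12.fin = true  [terminal]
23. n13.off = true  [terminal]
24. n14.off = false  [terminal]
25. n11.ok = "un"  ["un"]
26. n15.lim = true  [C₁.sig == true]
27. n15.tag = "vqw"  ["v" ++ C₀.ok]
28. n16.lim = -5  [terminal]
29. n17.lim = 7  [terminal]
30. n15.wid = false  [not A.lim]
31. n8.sig = false  [C₁.tag == C₀.hot]
32. n8.tag = -9  [C₁.tag * -1 + 14]
33. n2.idx = 19  [B₁.ok - 3]
34. n2.ok = 4  [4]
35. n2.lim = 8  [8]
36. n0.ok = "xm"  ["xm"]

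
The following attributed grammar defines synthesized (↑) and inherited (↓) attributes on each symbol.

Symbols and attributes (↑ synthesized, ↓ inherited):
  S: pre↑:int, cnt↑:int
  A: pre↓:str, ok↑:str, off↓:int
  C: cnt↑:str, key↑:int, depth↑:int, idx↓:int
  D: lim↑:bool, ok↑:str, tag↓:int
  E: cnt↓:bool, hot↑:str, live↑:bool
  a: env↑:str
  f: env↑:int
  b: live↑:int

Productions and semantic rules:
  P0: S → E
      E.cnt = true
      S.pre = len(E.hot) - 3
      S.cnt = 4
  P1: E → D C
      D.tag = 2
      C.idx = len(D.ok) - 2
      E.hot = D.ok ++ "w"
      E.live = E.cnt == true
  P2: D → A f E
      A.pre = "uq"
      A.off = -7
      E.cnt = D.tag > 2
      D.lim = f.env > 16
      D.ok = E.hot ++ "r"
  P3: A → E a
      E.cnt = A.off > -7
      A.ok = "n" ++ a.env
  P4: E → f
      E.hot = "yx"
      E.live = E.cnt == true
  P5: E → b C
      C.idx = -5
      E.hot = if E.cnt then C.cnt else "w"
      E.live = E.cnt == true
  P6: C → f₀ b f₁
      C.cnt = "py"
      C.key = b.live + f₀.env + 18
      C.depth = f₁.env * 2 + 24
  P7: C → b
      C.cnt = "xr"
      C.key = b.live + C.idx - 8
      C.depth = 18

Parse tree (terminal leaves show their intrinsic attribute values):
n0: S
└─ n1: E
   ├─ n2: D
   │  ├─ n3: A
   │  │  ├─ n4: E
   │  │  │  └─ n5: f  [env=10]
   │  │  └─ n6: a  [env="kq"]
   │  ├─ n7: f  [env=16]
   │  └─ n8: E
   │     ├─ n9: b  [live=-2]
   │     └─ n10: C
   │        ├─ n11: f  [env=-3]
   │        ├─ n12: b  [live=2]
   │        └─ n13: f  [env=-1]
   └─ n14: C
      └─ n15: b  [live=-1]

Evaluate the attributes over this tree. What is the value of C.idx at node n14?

1. n1.cnt = true  [true]
2. n2.tag = 2  [2]
3. n3.pre = "uq"  ["uq"]
4. n3.off = -7  [-7]
5. n4.cnt = false  [A.off > -7]
6. n5.env = 10  [terminal]
7. n4.hot = "yx"  ["yx"]
8. n4.live = false  [E.cnt == true]
9. n6.env = "kq"  [terminal]
10. n3.ok = "nkq"  ["n" ++ a.env]
11. n7.env = 16  [terminal]
12. n8.cnt = false  [D.tag > 2]
13. n9.live = -2  [terminal]
14. n10.idx = -5  [-5]
15. n11.env = -3  [terminal]
16. n12.live = 2  [terminal]
17. n13.env = -1  [terminal]
18. n10.cnt = "py"  ["py"]
19. n10.key = 17  [b.live + f₀.env + 18]
20. n10.depth = 22  [f₁.env * 2 + 24]
21. n8.hot = "w"  [if E.cnt then C.cnt else "w"]
22. n8.live = false  [E.cnt == true]
23. n2.lim = false  [f.env > 16]
24. n2.ok = "wr"  [E.hot ++ "r"]
25. n14.idx = 0  [len(D.ok) - 2]
26. n15.live = -1  [terminal]
27. n14.cnt = "xr"  ["xr"]
28. n14.key = -9  [b.live + C.idx - 8]
29. n14.depth = 18  [18]
30. n1.hot = "wrw"  [D.ok ++ "w"]
31. n1.live = true  [E.cnt == true]
32. n0.pre = 0  [len(E.hot) - 3]
33. n0.cnt = 4  [4]

0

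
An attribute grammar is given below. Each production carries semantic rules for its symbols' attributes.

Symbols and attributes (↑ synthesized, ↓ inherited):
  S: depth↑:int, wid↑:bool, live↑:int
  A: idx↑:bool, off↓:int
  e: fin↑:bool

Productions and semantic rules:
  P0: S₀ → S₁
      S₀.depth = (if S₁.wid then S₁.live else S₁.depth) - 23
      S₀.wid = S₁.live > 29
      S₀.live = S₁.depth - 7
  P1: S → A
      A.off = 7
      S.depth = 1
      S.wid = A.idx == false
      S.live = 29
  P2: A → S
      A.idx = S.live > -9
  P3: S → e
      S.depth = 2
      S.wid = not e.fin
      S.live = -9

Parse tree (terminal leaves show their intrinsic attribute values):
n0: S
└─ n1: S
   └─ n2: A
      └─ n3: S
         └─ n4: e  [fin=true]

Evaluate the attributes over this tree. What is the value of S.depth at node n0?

1. n2.off = 7  [7]
2. n4.fin = true  [terminal]
3. n3.depth = 2  [2]
4. n3.wid = false  [not e.fin]
5. n3.live = -9  [-9]
6. n2.idx = false  [S.live > -9]
7. n1.depth = 1  [1]
8. n1.wid = true  [A.idx == false]
9. n1.live = 29  [29]
10. n0.depth = 6  [(if S₁.wid then S₁.live else S₁.depth) - 23]
11. n0.wid = false  [S₁.live > 29]
12. n0.live = -6  [S₁.depth - 7]

6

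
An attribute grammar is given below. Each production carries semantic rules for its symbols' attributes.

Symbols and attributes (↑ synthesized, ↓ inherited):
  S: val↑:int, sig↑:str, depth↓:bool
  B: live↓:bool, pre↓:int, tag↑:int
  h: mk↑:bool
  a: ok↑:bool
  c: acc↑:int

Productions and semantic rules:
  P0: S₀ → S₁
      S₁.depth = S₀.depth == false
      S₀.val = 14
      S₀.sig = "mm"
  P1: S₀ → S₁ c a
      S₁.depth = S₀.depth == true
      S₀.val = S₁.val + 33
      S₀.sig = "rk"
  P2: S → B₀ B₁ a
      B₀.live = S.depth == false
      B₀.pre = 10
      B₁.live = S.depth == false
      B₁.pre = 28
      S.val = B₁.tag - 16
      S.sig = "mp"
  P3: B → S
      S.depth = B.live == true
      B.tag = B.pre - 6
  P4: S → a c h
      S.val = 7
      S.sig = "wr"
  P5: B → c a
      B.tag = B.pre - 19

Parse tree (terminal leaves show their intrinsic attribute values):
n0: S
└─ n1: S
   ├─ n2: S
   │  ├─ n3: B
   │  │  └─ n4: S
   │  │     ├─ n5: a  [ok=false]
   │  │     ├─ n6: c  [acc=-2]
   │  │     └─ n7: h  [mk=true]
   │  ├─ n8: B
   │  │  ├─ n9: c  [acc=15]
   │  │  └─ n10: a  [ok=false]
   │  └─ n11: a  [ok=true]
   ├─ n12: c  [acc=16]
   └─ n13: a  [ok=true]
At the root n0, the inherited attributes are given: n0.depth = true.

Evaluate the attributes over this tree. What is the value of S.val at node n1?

1. n0.depth = true  [given at root]
2. n1.depth = false  [S₀.depth == false]
3. n2.depth = false  [S₀.depth == true]
4. n3.live = true  [S.depth == false]
5. n3.pre = 10  [10]
6. n4.depth = true  [B.live == true]
7. n5.ok = false  [terminal]
8. n6.acc = -2  [terminal]
9. n7.mk = true  [terminal]
10. n4.val = 7  [7]
11. n4.sig = "wr"  ["wr"]
12. n3.tag = 4  [B.pre - 6]
13. n8.live = true  [S.depth == false]
14. n8.pre = 28  [28]
15. n9.acc = 15  [terminal]
16. n10.ok = false  [terminal]
17. n8.tag = 9  [B.pre - 19]
18. n11.ok = true  [terminal]
19. n2.val = -7  [B₁.tag - 16]
20. n2.sig = "mp"  ["mp"]
21. n12.acc = 16  [terminal]
22. n13.ok = true  [terminal]
23. n1.val = 26  [S₁.val + 33]
24. n1.sig = "rk"  ["rk"]
25. n0.val = 14  [14]
26. n0.sig = "mm"  ["mm"]

26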